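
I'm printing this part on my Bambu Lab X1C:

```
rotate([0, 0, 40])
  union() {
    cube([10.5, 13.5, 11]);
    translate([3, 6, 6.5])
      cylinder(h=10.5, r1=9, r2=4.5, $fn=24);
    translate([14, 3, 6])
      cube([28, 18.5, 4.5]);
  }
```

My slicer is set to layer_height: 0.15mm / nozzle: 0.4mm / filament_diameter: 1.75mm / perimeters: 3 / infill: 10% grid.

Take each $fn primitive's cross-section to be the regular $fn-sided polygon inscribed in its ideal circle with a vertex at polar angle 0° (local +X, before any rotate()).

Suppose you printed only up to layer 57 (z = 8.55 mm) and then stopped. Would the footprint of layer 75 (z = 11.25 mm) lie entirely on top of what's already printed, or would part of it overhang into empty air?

Compare the two slices. At z = 8.55: the cube is present — its section is the full 10.5×13.5 rectangle (area 141.75 mm²); the cone at (3, 6) (r1=9→r2=4.5) has section circumradius 8.121 here — a regular 24-gon (area = (24/2)·8.121²·sin(360°/24) = 204.85 mm²); the 28×18.5 cube at (14, 3) contributes its full rectangle (area 518.00 mm²); Merging all regions: the regions partially overlap — summed areas 864.60 mm² minus the doubly-counted overlap 131.77 mm² gives 732.84 mm² — area = 732.84 mm²; (rotated 40° about Z; rotation is an isometry so areas/perimeters/island counts are preserved). At z = 11.25: the cube is not intersected at this z (z outside [0, 11]); the cone at (3, 6) (r1=9→r2=4.5) has section circumradius 6.964 here — a regular 24-gon (area = (24/2)·6.964²·sin(360°/24) = 150.64 mm²); the cube at (14, 3) is absent (z outside [6, 10.5]); Merging all regions: only the cone at (3, 6) is present, so the union is just that shape — area = 150.64 mm²; (rotated 40° about Z; rotation is an isometry so areas/perimeters/island counts are preserved). Checking containment: the cross-section at z = 11.25 is a subset of the cross-section at z = 8.55.

entirely on top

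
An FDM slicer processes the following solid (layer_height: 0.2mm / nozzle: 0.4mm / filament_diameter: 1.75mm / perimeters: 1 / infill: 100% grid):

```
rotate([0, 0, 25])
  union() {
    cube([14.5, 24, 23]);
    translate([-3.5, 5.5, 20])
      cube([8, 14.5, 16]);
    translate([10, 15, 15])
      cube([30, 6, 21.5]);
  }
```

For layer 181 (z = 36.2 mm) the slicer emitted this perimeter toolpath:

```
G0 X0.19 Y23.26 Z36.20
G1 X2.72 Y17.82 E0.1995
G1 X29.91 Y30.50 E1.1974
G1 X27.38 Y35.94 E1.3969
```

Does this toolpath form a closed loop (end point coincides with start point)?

no

Start point (G0): (0.19, 23.26). End point (last G1): the path does not return to the start — open.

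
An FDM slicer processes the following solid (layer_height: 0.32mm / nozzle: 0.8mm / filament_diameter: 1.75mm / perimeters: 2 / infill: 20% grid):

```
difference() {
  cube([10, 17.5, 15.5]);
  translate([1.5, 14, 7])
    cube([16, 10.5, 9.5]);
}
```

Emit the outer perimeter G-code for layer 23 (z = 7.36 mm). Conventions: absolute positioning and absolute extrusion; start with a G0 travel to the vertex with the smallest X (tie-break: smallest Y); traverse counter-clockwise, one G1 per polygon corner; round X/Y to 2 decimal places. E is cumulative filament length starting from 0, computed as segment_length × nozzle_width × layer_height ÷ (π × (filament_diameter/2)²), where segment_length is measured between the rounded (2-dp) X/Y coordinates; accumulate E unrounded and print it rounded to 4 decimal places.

At z = 7.36 mm: the cube (footprint 10×17.5) is included at this height; the cube at (1.5, 14) is present — its section is the full 16×10.5 rectangle; After the difference (first − rest): starting from the 10×17.5 cube, the 16×10.5 cube at (1.5, 14) partially overlaps it — only the 29.75 mm² overlap (of its 168.00 mm²) is removed, clipping the outline — 1 connected region. The outline is a single polygon with 6 vertices. Extrusion per mm of travel: 0.8 × 0.32 / (π × 0.875²) = 0.106432. Accumulating E over each segment gives final E = 5.8538.

G0 X0.00 Y0.00 Z7.36
G1 X10.00 Y0.00 E1.0643
G1 X10.00 Y14.00 E2.5544
G1 X1.50 Y14.00 E3.4591
G1 X1.50 Y17.50 E3.8316
G1 X0.00 Y17.50 E3.9912
G1 X0.00 Y0.00 E5.8538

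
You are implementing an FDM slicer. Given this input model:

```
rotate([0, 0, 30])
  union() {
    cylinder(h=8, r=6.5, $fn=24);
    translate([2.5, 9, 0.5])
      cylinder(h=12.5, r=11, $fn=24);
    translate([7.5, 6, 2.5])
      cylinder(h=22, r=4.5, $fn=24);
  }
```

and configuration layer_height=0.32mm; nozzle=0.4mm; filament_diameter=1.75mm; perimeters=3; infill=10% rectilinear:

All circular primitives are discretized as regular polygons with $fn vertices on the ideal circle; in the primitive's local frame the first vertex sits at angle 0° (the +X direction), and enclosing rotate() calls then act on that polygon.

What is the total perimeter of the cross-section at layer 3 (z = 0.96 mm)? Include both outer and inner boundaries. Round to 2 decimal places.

At z = 0.96 mm: the r=6.5 cylinder gives a regular 24-gon of circumradius 6.5 (constant along its height) (perimeter = 2·24·6.500·sin(180°/24) = 40.72 mm); the r=11 cylinder at (2.5, 9) gives a regular 24-gon of circumradius 11 (constant along its height) (perimeter = 2·24·11.000·sin(180°/24) = 68.92 mm); the cylinder at (7.5, 6) does not reach this height (z outside [2.5, 24.5]); Merging all regions: the regions partially overlap (shared area 77.53 mm²), so the edge portions inside another operand are dropped and the merged outline is re-measured after clipping — boundary = 76.51 mm; (whole slice rotated 30° about Z — lengths, areas and connectivity unchanged). Overall, the cross-section is a single solid region. Total boundary length (outer) = 76.51 mm.

76.51 mm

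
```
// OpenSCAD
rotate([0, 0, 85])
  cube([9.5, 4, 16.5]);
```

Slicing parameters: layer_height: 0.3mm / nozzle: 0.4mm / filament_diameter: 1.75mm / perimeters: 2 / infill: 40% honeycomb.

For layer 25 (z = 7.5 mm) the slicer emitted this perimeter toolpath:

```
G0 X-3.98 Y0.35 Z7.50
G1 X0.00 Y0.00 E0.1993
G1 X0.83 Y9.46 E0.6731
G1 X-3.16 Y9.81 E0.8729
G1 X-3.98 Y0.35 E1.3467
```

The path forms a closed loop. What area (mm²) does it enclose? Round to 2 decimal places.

Apply the shoelace formula to the sequence of (X, Y) vertices; enclosed area = 37.99 mm².

37.99 mm²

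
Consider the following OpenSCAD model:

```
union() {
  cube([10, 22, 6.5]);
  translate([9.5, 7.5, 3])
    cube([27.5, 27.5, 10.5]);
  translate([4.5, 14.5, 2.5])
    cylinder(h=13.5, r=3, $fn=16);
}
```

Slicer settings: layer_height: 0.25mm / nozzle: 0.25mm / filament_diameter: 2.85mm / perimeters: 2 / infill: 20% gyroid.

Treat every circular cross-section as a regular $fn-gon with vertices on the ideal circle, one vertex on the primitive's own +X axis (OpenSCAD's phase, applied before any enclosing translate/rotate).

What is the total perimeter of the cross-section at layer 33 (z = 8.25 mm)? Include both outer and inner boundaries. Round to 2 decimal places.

128.73 mm

At z = 8.25 mm: the cube does not reach this height (z outside [0, 6.5]); the cube at (9.5, 7.5) (footprint 27.5×27.5) is included at this height (perimeter 110.00 mm); the cylinder at (4.5, 14.5): section is a regular 16-gon, circumradius r=3 (perimeter = 2·16·3.000·sin(180°/16) = 18.73 mm); Merging all regions: the 2 present regions are separate (no shared area or edge), so areas and boundary lengths simply add and each stays a separate island — boundary = 128.73 mm. Overall, the cross-section has 2 separate islands. Total boundary length (outer) = 128.73 mm.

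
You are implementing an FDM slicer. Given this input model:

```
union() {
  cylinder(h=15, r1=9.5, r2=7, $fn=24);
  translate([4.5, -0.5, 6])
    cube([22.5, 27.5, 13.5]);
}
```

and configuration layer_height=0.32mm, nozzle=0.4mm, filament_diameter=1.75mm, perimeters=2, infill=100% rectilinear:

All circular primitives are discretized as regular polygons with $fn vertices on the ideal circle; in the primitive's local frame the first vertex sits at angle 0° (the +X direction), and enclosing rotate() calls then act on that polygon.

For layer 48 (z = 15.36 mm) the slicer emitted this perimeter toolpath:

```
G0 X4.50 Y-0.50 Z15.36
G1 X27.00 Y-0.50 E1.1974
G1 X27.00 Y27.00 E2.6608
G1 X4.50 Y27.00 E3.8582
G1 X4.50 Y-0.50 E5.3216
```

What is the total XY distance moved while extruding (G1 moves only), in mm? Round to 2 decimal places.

Sum the Euclidean lengths of each G1 segment: total = 100.00 mm.

100.00 mm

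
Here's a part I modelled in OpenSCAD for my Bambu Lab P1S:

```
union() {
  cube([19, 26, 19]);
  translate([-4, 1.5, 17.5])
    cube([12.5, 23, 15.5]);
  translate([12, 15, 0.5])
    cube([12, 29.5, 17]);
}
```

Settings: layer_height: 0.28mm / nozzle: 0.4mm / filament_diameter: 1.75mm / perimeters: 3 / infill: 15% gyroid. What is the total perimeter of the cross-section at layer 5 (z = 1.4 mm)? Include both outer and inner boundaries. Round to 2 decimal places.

At z = 1.4 mm: the 19×26 cube contributes its full rectangle (perimeter 90.00 mm); the cube at (-4, 1.5) is not intersected at this z (z outside [17.5, 33]); the 12×29.5 cube at (12, 15) contributes its full rectangle (perimeter 83.00 mm); Merging all regions: the regions partially overlap (shared area 77.00 mm²), so the edge portions inside another operand are dropped and the merged outline is re-measured after clipping — boundary = 137.00 mm. Overall, the cross-section is a single solid region. Total boundary length (outer) = 137.00 mm.

137.00 mm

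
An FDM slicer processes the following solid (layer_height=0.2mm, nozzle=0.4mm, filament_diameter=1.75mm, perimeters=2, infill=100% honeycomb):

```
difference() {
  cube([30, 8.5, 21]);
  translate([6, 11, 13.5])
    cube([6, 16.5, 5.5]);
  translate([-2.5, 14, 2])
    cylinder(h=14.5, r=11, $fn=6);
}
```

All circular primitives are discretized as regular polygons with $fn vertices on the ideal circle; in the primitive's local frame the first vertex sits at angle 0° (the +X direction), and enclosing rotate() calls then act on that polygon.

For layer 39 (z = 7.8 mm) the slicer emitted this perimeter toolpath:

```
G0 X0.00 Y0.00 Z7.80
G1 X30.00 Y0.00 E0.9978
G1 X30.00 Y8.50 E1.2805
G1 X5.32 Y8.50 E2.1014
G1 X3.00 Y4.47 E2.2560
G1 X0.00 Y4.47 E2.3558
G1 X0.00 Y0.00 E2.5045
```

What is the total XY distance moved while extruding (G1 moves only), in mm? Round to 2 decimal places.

Sum the Euclidean lengths of each G1 segment: total = 75.30 mm.

75.30 mm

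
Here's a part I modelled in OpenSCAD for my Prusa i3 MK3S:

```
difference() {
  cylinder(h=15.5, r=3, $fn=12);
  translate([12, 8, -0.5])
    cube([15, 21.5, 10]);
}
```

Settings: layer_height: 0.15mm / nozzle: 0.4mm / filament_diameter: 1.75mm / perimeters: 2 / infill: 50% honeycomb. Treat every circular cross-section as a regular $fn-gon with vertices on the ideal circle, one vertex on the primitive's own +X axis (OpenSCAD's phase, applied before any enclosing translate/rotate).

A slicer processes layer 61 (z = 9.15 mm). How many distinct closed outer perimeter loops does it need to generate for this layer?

1

At z = 9.15 mm: the cylinder: section is a regular 12-gon, circumradius r=3; the 15×21.5 cube at (12, 8) contributes its full rectangle; Subtracting the remaining from the first: starting from the r=3 cylinder, the 15×21.5 cube at (12, 8) misses the remaining region (no effect) — 1 connected region. The result has 1 disconnected region.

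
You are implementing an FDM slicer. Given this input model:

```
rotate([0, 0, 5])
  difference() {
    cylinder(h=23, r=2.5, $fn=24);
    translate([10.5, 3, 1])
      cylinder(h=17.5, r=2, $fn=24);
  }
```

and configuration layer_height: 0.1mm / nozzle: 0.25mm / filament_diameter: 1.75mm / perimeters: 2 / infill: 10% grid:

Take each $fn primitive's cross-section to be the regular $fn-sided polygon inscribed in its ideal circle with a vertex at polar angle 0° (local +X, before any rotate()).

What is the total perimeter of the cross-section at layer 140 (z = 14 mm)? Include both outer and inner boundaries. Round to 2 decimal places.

15.66 mm

At z = 14 mm: the r=2.5 cylinder contributes a regular 24-gon of circumradius 2.5 (perimeter = 2·24·2.500·sin(180°/24) = 15.66 mm); the r=2 cylinder at (10.5, 3) gives a regular 24-gon of circumradius 2 (constant along its height) (perimeter = 2·24·2.000·sin(180°/24) = 12.53 mm); After the difference (first − rest): starting from the r=2.5 cylinder, the r=2 cylinder at (10.5, 3) misses the remaining region (no effect) — boundary = 15.66 mm; (rotated 5° about Z; rotation is an isometry so areas/perimeters/island counts are preserved). Overall, the cross-section is a single solid region. Total boundary length (outer) = 15.66 mm.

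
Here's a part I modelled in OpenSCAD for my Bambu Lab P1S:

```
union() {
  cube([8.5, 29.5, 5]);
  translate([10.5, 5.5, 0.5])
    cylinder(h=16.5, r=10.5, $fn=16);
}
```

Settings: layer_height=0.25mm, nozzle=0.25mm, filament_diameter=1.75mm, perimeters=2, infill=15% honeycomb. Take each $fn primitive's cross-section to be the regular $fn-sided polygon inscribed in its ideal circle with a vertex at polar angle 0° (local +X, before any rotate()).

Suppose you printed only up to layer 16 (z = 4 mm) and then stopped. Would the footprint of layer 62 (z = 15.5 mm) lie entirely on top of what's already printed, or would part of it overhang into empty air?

Compare the two slices. At z = 4: the cube (footprint 8.5×29.5) is included at this height (area 250.75 mm²); the r=10.5 cylinder at (10.5, 5.5) contributes a regular 16-gon of circumradius 10.5 (area = (16/2)·10.500²·sin(360°/16) = 337.53 mm²); Combining (union): the regions partially overlap — summed areas 588.28 mm² minus the doubly-counted overlap 107.01 mm² gives 481.27 mm² — area = 481.27 mm². At z = 15.5: the cube does not reach this height (z outside [0, 5]); the cylinder at (10.5, 5.5): section is a regular 16-gon, circumradius r=10.5 (area = (16/2)·10.500²·sin(360°/16) = 337.53 mm²); Taking the union: only the r=10.5 cylinder at (10.5, 5.5) is present, so the union is just that shape — area = 337.53 mm². Checking containment: the cross-section at z = 15.5 is a subset of the cross-section at z = 4.

entirely on top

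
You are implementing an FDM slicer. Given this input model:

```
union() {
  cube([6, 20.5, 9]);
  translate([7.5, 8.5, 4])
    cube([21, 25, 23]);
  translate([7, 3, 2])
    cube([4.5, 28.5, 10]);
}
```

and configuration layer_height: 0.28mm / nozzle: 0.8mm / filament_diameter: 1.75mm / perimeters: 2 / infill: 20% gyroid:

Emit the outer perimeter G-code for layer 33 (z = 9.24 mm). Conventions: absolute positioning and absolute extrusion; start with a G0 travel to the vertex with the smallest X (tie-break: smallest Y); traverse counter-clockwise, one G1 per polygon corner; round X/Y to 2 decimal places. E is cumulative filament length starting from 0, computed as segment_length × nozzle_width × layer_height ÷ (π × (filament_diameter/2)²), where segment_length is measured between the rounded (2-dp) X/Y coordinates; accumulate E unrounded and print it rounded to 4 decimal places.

G0 X7.00 Y3.00 Z9.24
G1 X11.50 Y3.00 E0.4191
G1 X11.50 Y8.50 E0.9313
G1 X28.50 Y8.50 E2.5145
G1 X28.50 Y33.50 E4.8427
G1 X7.50 Y33.50 E6.7984
G1 X7.50 Y31.50 E6.9846
G1 X7.00 Y31.50 E7.0312
G1 X7.00 Y3.00 E9.6854

At z = 9.24 mm: the cube does not reach this height (z outside [0, 9]); the 21×25 cube at (7.5, 8.5) contributes its full rectangle; the 4.5×28.5 cube at (7, 3) contributes its full rectangle; Combining (union): the regions partially overlap (shared area 92.00 mm²), so overlapping operands fuse into one piece — 1 connected region. The outline is a single polygon with 8 vertices. Extrusion per mm of travel: 0.8 × 0.28 / (π × 0.875²) = 0.093128. Accumulating E over each segment gives final E = 9.6854.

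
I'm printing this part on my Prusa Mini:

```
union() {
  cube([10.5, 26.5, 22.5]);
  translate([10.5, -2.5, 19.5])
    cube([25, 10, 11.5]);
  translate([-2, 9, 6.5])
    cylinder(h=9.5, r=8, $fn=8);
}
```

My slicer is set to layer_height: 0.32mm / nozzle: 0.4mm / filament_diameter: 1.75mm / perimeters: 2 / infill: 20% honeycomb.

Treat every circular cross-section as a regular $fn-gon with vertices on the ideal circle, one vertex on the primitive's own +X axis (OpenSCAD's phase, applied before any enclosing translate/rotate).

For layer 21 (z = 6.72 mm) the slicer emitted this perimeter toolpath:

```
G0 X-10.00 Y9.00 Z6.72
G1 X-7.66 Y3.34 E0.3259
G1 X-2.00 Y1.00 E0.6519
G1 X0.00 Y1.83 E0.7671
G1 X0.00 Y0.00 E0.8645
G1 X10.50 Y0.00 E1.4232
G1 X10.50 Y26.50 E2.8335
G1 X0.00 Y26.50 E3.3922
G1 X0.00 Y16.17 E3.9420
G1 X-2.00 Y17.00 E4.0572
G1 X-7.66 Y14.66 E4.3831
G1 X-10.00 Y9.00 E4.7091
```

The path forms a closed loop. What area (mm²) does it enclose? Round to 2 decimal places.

399.15 mm²

Apply the shoelace formula to the sequence of (X, Y) vertices; enclosed area = 399.15 mm².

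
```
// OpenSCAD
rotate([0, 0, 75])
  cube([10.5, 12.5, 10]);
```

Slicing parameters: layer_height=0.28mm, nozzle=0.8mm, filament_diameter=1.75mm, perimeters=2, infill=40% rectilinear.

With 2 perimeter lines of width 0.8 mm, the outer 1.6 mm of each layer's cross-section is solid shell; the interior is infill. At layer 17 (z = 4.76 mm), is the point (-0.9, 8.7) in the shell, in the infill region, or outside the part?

infill

At z = 4.76 mm: the cube (footprint 10.5×12.5) is included at this height; (whole slice rotated 75° about Z — lengths, areas and connectivity unchanged). Overall, the cross-section is a single solid region. Undo the 75° rotation: the query point maps to (8.171, 3.121) in the un-rotated model frame. The nearest boundary edge runs (10.50, 0.00)→(10.50, 12.50); distance from the point to it = 2.33 mm. The point is inside the cross-section and 2.33 mm from the nearest boundary — more than the 1.6 mm shell width (2 × 0.8), so it's in the infill interior.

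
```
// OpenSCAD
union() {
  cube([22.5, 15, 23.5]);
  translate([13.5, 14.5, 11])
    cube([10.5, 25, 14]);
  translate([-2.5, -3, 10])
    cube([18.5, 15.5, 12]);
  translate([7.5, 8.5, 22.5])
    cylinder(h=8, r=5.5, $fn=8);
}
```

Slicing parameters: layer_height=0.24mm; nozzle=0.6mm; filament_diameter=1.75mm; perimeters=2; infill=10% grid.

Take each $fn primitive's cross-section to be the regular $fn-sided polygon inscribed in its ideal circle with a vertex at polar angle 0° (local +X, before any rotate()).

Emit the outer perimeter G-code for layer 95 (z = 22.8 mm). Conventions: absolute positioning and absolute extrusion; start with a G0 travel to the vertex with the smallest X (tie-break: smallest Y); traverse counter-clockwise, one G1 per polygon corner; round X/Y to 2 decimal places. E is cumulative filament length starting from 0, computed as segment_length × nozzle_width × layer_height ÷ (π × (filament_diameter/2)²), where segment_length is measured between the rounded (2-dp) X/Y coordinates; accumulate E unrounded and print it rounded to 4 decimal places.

G0 X0.00 Y0.00 Z22.80
G1 X22.50 Y0.00 E1.3470
G1 X22.50 Y14.50 E2.2151
G1 X24.00 Y14.50 E2.3049
G1 X24.00 Y39.50 E3.8016
G1 X13.50 Y39.50 E4.4302
G1 X13.50 Y15.00 E5.8970
G1 X0.00 Y15.00 E6.7052
G1 X0.00 Y0.00 E7.6033

At z = 22.8 mm: the cube (footprint 22.5×15) is included at this height; the cube at (13.5, 14.5) is present — its section is the full 10.5×25 rectangle; the cube at (-2.5, -3) is absent (z outside [10, 22]); the r=5.5 cylinder at (7.5, 8.5) gives a regular 8-gon of circumradius 5.5 (constant along its height); Taking the union: the regions partially overlap (shared area 90.06 mm²), so overlapping operands fuse into one piece — 1 connected region. The outline is a single polygon with 8 vertices. Extrusion per mm of travel: 0.6 × 0.24 / (π × 0.875²) = 0.059868. Accumulating E over each segment gives final E = 7.6033.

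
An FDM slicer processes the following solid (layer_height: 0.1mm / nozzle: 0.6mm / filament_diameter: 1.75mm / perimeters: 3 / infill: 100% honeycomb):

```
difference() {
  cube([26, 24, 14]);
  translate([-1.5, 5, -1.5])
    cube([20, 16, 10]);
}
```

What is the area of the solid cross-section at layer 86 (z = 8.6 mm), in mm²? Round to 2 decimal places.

624.00 mm²

At z = 8.6 mm: the cube (footprint 26×24) is included at this height (area 624.00 mm²); the cube at (-1.5, 5) does not reach this height (z outside [-1.5, 8.5]); After the difference (first − rest): none of the subtracted shapes is present at this height, so the 26×24 cube is unchanged — area = 624.00 mm². Overall, the cross-section is a single solid region. Net area = 624.00 mm².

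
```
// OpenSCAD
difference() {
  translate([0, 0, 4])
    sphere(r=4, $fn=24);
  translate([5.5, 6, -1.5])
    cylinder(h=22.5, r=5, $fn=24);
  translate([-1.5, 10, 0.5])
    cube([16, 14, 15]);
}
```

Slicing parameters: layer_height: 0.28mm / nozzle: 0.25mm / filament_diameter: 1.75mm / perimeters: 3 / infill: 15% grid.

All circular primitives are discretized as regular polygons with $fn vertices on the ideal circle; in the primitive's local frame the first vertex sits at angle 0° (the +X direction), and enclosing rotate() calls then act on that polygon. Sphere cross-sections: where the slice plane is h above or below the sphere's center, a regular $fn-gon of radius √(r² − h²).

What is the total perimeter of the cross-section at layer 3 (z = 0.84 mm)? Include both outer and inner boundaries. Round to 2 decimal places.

At z = 0.84 mm: the r=4 sphere slices to a regular 24-gon of circumradius 2.452 (√(r²−h²) with h=3.16 from center) (perimeter = 2·24·2.452·sin(180°/24) = 15.37 mm); the cylinder at (5.5, 6): section is a regular 24-gon, circumradius r=5 (perimeter = 2·24·5.000·sin(180°/24) = 31.33 mm); the 16×14 cube at (-1.5, 10) contributes its full rectangle (perimeter 60.00 mm); Taking the first minus the rest: starting from the r=4 sphere, the r=5 cylinder at (5.5, 6) misses the remaining region (no effect); the 16×14 cube at (-1.5, 10) misses the remaining region (no effect) — boundary = 15.37 mm. Overall, the cross-section is a single solid region. Total boundary length (outer) = 15.37 mm.

15.37 mm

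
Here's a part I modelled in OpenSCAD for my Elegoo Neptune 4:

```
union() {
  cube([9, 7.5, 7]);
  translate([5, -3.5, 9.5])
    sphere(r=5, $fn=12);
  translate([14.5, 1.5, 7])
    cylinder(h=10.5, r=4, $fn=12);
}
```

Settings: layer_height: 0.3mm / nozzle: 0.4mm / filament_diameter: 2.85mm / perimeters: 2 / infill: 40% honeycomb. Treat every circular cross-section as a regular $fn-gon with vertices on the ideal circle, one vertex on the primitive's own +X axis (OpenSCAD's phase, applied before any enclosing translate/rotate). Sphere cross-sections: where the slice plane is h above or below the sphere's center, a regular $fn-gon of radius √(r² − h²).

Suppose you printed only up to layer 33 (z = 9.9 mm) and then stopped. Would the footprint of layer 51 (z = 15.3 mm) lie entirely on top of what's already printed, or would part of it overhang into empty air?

Compare the two slices. At z = 9.9: the cube does not reach this height (z outside [0, 7]); the r=5 sphere at (5, -3.5) slices to a regular 12-gon of circumradius 4.984 (√(r²−h²) with h=0.4 from center) (area = (12/2)·4.984²·sin(360°/12) = 74.52 mm²); the r=4 cylinder at (14.5, 1.5) gives a regular 12-gon of circumradius 4 (constant along its height) (area = (12/2)·4.000²·sin(360°/12) = 48.00 mm²); Combining (union): the 2 present regions are separate (no shared area or edge), so areas and boundary lengths simply add and each stays a separate island — area = 122.52 mm². At z = 15.3: the cube does not reach this height (z outside [0, 7]); the sphere at (5, -3.5) is absent (|z−center|=5.800 > r=5); the r=4 cylinder at (14.5, 1.5) gives a regular 12-gon of circumradius 4 (constant along its height) (area = (12/2)·4.000²·sin(360°/12) = 48.00 mm²); Merging all regions: only the r=4 cylinder at (14.5, 1.5) is present, so the union is just that shape — area = 48.00 mm². Checking containment: the cross-section at z = 15.3 is a subset of the cross-section at z = 9.9.

entirely on top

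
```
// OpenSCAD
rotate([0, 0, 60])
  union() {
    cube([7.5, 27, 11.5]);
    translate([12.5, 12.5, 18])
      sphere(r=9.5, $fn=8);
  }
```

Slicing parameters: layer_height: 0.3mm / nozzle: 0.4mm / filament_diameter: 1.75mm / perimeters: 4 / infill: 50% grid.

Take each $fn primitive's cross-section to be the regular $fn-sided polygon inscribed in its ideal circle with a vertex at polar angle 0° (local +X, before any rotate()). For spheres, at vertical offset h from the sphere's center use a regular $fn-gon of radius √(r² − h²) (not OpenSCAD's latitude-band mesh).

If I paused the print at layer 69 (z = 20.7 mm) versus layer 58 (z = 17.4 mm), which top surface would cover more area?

layer 58 (z = 17.4 mm)

Layer 69 (z = 20.7): the cube is absent (z outside [0, 11.5]); the sphere at (12.5, 12.5): section is a regular 8-gon, circumradius = √(r²−h²) = √(9.5²−2.7²) = 9.108 (area = (8/2)·9.108²·sin(360°/8) = 234.65 mm²); Merging all regions: only the r=9.5 sphere at (12.5, 12.5) is present, so the union is just that shape — area = 234.65 mm²; (whole slice rotated 60° about Z — lengths, areas and connectivity unchanged). So its area = 234.65 mm². Layer 58 (z = 17.4): the cube is not intersected at this z (z outside [0, 11.5]); the r=9.5 sphere at (12.5, 12.5) slices to a regular 8-gon of circumradius 9.481 (√(r²−h²) with h=0.6 from center) (area = (8/2)·9.481²·sin(360°/8) = 254.25 mm²); Merging all regions: only the r=9.5 sphere at (12.5, 12.5) is present, so the union is just that shape — area = 254.25 mm²; (whole slice rotated 60° about Z — lengths, areas and connectivity unchanged). So its area = 254.25 mm². Layer 58 is larger (254.25 vs 234.65 mm²).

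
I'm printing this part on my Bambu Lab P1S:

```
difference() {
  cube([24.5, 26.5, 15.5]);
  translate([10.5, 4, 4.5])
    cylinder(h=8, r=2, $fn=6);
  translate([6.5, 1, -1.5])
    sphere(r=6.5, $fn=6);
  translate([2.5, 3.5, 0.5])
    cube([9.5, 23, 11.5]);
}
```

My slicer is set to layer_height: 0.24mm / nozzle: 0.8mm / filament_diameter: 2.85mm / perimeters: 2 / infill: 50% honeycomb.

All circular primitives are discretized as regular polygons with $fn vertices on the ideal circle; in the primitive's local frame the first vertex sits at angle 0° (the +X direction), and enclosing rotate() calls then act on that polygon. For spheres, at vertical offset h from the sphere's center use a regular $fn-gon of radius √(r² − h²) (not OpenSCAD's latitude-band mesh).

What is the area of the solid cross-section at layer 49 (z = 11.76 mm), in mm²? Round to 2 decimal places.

427.02 mm²

At z = 11.76 mm: the cube is present — its section is the full 24.5×26.5 rectangle (area 649.25 mm²); the cylinder at (10.5, 4): section is a regular 6-gon, circumradius r=2 (area = (6/2)·2.000²·sin(360°/6) = 10.39 mm²); the sphere at (6.5, 1) is not intersected at this z (|z−center|=13.260 > r=6.5); the cube at (2.5, 3.5) (footprint 9.5×23) is included at this height (area 218.50 mm²); Subtracting the remaining from the first: starting from the 24.5×26.5 cube (649.25 mm²), the r=2 cylinder at (10.5, 4) lies wholly inside it (removes its full 10.39 mm² and its 12.00 mm outline becomes a hole wall); the 9.5×23 cube at (2.5, 3.5) partially overlaps it — only the 211.84 mm² overlap (of its 218.50 mm²) is removed, clipping the outline — area = 427.02 mm². Overall, the cross-section is a single solid region. Net area = 427.02 mm².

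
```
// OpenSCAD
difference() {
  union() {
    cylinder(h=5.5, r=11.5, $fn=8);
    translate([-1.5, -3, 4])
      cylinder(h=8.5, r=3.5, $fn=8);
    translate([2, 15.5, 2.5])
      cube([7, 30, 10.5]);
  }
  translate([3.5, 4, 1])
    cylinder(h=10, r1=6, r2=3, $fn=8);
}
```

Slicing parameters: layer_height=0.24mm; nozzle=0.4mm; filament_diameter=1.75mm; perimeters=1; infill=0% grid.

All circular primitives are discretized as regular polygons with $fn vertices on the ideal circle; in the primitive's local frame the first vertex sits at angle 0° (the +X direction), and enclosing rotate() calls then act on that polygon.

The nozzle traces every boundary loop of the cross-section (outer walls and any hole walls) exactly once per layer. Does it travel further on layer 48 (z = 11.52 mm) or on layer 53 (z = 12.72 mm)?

layer 48 (z = 11.52 mm)

Layer 48 (z = 11.52): the cylinder is absent (z outside [0, 5.5]); the cylinder at (-1.5, -3): section is a regular 8-gon, circumradius r=3.5 (perimeter = 2·8·3.500·sin(180°/8) = 21.43 mm); the cube at (2, 15.5) (footprint 7×30) is included at this height (perimeter 74.00 mm); Combining (union): the 2 present regions are separate (no shared area or edge), so areas and boundary lengths simply add and each stays a separate island — boundary = 95.43 mm; the cone at (3.5, 4) is absent (z outside [1, 11]); After the difference (first − rest): none of the subtracted shapes is present at this height, so the result so far is unchanged — boundary = 95.43 mm. So its perimeter = 95.43 mm. Layer 53 (z = 12.72): the cylinder is absent (z outside [0, 5.5]); the cylinder at (-1.5, -3) does not reach this height (z outside [4, 12.5]); the 7×30 cube at (2, 15.5) contributes its full rectangle (perimeter 74.00 mm); Taking the union: only the 7×30 cube at (2, 15.5) is present, so the union is just that shape — boundary = 74.00 mm; the cone at (3.5, 4) is absent (z outside [1, 11]); Subtracting the remaining from the first: none of the subtracted shapes is present at this height, so the result so far is unchanged — boundary = 74.00 mm. So its perimeter = 74.00 mm. Layer 48 is larger (95.43 vs 74.00 mm).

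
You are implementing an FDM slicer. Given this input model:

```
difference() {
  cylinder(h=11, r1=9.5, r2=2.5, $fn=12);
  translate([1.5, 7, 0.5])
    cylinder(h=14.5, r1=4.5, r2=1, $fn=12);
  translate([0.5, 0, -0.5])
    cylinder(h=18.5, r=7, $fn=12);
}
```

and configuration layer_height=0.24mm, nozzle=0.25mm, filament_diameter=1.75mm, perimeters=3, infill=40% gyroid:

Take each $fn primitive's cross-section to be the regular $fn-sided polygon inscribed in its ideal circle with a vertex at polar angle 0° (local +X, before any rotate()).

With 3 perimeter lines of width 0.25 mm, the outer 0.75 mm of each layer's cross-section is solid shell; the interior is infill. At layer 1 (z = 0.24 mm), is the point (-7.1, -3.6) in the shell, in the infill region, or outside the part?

At z = 0.24 mm: the cone (r1=9.5→r2=2.5) has section circumradius 9.347 here — a regular 12-gon; the cone at (1.5, 7) is absent (z outside [0.5, 15]); the r=7 cylinder at (0.5, 0) contributes a regular 12-gon of circumradius 7; After the difference (first − rest): starting from the cone, the r=7 cylinder at (0.5, 0) lies wholly inside it (removes its full 147.00 mm² and its 43.48 mm outline becomes a hole wall) — 1 connected region with 1 hole. Overall, the cross-section is one region with 1 hole. The nearest boundary edge runs (-8.09, -4.67)→(-9.35, 0.00); distance from the point to it = 1.24 mm. The point is inside the cross-section and 1.24 mm from the nearest boundary — more than the 0.75 mm shell width (3 × 0.25), so it's in the infill interior.

infill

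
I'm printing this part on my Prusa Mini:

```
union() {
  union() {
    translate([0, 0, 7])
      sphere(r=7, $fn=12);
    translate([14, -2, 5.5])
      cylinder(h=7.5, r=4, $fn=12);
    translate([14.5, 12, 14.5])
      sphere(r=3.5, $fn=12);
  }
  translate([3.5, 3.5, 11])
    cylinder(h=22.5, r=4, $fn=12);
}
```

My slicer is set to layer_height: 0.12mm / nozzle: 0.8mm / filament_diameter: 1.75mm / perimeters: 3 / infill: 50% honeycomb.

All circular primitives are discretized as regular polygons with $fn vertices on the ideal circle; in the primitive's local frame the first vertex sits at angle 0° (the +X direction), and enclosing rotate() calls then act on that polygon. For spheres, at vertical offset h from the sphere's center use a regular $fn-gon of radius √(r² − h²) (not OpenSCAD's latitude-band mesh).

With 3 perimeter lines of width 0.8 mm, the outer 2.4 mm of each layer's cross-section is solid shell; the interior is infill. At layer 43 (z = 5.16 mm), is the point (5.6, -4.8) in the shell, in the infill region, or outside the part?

At z = 5.16 mm: the r=7 sphere contributes a regular 12-gon of circumradius √(7²−1.84²) = 6.754; the cylinder at (14, -2) is absent (z outside [5.5, 13]); the sphere at (14.5, 12) is not intersected at this z (|z−center|=9.340 > r=3.5); Taking the union: only the r=7 sphere is present, so the union is just that shape — 1 connected region; the cylinder at (3.5, 3.5) is not intersected at this z (z outside [11, 33.5]); Taking the union: only that combined region is present, so the union is just that shape — 1 connected region. Overall, the cross-section is a single solid region. The nearest boundary edge runs (3.38, -5.85)→(5.85, -3.38); distance from the point to it = 0.83 mm. The point is not inside any of the regions above, so it lies outside the cross-section (0.83 mm from the nearest boundary).

outside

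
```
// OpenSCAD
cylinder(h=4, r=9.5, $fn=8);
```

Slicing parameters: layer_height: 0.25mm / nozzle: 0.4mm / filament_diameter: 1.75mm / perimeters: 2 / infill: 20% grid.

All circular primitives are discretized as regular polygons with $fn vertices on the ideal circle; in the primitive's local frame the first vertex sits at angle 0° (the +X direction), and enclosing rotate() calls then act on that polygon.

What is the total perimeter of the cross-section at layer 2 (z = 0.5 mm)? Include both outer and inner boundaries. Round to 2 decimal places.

58.17 mm

At z = 0.5 mm: the cylinder: section is a regular 8-gon, circumradius r=9.5 (perimeter = 2·8·9.500·sin(180°/8) = 58.17 mm). Overall, the cross-section is a single solid region. Total boundary length (outer) = 58.17 mm.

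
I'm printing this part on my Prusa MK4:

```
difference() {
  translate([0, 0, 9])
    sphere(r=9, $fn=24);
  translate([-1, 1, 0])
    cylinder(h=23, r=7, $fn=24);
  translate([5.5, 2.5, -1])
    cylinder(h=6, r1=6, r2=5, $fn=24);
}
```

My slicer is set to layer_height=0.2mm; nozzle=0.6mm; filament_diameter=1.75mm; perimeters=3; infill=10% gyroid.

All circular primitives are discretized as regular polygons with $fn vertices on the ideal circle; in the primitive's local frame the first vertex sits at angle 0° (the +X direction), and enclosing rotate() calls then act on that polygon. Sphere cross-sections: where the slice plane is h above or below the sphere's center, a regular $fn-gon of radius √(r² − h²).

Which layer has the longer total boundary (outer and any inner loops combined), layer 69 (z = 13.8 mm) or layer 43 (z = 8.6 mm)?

Layer 69 (z = 13.8): the r=9 sphere contributes a regular 24-gon of circumradius √(9²−4.8²) = 7.613 (perimeter = 2·24·7.613·sin(180°/24) = 47.70 mm); the r=7 cylinder at (-1, 1) gives a regular 24-gon of circumradius 7 (constant along its height) (perimeter = 2·24·7.000·sin(180°/24) = 43.86 mm); the cone at (5.5, 2.5) does not reach this height (z outside [-1, 5]); Taking the first minus the rest: starting from the r=9 sphere, the r=7 cylinder at (-1, 1) partially overlaps it — only the 143.63 mm² overlap (of its 152.19 mm²) is removed, clipping the outline — boundary = 59.60 mm. So its perimeter = 59.60 mm. Layer 43 (z = 8.6): the r=9 sphere contributes a regular 24-gon of circumradius √(9²−0.4²) = 8.991 (perimeter = 2·24·8.991·sin(180°/24) = 56.33 mm); the cylinder at (-1, 1): section is a regular 24-gon, circumradius r=7 (perimeter = 2·24·7.000·sin(180°/24) = 43.86 mm); the cone at (5.5, 2.5) does not reach this height (z outside [-1, 5]); Taking the first minus the rest: starting from the r=9 sphere, the r=7 cylinder at (-1, 1) lies wholly inside it (removes its full 152.19 mm² and its 43.86 mm outline becomes a hole wall) — boundary (outer + 1 inner loop) = 100.19 mm. So its perimeter = 100.19 mm. Layer 43 is larger (100.19 vs 59.60 mm).

layer 43 (z = 8.6 mm)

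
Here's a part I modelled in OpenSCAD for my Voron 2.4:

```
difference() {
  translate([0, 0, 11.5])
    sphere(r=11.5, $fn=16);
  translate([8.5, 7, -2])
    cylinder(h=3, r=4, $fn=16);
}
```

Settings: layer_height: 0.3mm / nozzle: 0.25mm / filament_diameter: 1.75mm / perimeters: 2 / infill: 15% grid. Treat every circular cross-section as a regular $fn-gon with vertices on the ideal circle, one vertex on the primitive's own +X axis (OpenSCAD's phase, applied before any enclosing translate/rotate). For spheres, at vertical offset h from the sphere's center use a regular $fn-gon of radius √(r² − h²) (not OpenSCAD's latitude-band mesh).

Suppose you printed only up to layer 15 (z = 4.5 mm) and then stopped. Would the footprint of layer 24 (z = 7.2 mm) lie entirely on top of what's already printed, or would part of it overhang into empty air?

part overhangs

Compare the two slices. At z = 4.5: the r=11.5 sphere contributes a regular 16-gon of circumradius √(11.5²−7²) = 9.124 (area = (16/2)·9.124²·sin(360°/16) = 254.87 mm²); the cylinder at (8.5, 7) is absent (z outside [-2, 1]); Subtracting the remaining from the first: none of the subtracted shapes is present at this height, so the r=11.5 sphere is unchanged — area = 254.87 mm². At z = 7.2: the sphere: section is a regular 16-gon, circumradius = √(r²−h²) = √(11.5²−4.3²) = 10.666 (area = (16/2)·10.666²·sin(360°/16) = 348.27 mm²); the cylinder at (8.5, 7) does not reach this height (z outside [-2, 1]); After the difference (first − rest): none of the subtracted shapes is present at this height, so the r=11.5 sphere is unchanged — area = 348.27 mm². Checking containment: at z = 7.2 the cross-section extends beyond the z = 4.5 cross-section by about 93.41 mm².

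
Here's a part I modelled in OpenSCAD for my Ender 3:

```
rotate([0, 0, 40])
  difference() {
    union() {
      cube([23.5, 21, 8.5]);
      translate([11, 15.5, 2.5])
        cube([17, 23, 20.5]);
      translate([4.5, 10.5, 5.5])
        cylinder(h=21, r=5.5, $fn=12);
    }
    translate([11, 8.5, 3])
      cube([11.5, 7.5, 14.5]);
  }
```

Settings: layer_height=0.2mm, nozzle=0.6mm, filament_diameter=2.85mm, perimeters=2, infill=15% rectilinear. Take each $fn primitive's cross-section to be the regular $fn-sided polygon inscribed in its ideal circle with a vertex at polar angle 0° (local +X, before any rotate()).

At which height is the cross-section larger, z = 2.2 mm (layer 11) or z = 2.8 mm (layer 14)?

Layer 11 (z = 2.2): the cube is present — its section is the full 23.5×21 rectangle (area 493.50 mm²); the cube at (11, 15.5) does not reach this height (z outside [2.5, 23]); the cylinder at (4.5, 10.5) is not intersected at this z (z outside [5.5, 26.5]); Merging all regions: only the 23.5×21 cube is present, so the union is just that shape — area = 493.50 mm²; the cube at (11, 8.5) is not intersected at this z (z outside [3, 17.5]); After the difference (first − rest): none of the subtracted shapes is present at this height, so that combined region is unchanged — area = 493.50 mm²; (rotated 40° about Z; rotation is an isometry so areas/perimeters/island counts are preserved). So its area = 493.50 mm². Layer 14 (z = 2.8): the 23.5×21 cube contributes its full rectangle (area 493.50 mm²); the 17×23 cube at (11, 15.5) contributes its full rectangle (area 391.00 mm²); the cylinder at (4.5, 10.5) is absent (z outside [5.5, 26.5]); Combining (union): the regions partially overlap — summed areas 884.50 mm² minus the doubly-counted overlap 68.75 mm² gives 815.75 mm² — area = 815.75 mm²; the cube at (11, 8.5) does not reach this height (z outside [3, 17.5]); Subtracting the remaining from the first: none of the subtracted shapes is present at this height, so the result so far is unchanged — area = 815.75 mm²; (whole slice rotated 40° about Z — lengths, areas and connectivity unchanged). So its area = 815.75 mm². Layer 14 is larger (815.75 vs 493.50 mm²).

layer 14 (z = 2.8 mm)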